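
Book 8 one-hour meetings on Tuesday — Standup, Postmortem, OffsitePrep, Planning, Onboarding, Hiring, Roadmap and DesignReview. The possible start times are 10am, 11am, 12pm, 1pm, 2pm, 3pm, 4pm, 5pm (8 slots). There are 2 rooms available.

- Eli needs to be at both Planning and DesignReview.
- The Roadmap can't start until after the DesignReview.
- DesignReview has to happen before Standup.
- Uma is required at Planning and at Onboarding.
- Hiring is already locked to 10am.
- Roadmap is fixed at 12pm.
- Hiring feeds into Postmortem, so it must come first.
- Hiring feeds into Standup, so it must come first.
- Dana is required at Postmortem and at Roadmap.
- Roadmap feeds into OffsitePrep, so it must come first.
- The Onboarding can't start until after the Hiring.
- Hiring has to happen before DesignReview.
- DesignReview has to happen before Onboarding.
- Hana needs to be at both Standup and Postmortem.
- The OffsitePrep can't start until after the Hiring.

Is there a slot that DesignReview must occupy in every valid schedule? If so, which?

Hiring is fixed at 10am and must come before DesignReview, so DesignReview is at least 11am.
Roadmap is fixed at 12pm and must come after DesignReview, so DesignReview is at most 11am.
So DesignReview must be 11am.

11am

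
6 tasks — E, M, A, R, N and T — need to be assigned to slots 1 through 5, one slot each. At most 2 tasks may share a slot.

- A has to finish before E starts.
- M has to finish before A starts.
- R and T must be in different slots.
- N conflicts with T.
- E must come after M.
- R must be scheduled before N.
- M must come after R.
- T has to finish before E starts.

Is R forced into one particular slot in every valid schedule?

No

R can be 1 (e.g. N in 2, T in 3, R in 1, E in 4, A in 3, M in 2) or 2 (e.g. T -> 1, R -> 2, N -> 3, M -> 3, E -> 5, A -> 4).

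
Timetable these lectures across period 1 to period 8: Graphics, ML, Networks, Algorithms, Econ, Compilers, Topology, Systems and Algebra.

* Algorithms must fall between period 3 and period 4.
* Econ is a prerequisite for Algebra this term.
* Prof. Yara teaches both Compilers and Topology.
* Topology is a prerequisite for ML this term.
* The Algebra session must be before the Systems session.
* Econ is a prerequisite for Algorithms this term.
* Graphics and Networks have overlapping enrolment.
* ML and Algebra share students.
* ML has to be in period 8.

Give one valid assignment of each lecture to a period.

Compilers=period 2; Econ=period 1; Networks=period 2; Algorithms=period 3; Topology=period 1; Algebra=period 2; Graphics=period 1; ML=period 8; Systems=period 3

Checking: Econ(period 1) before Algorithms(period 3); Topology(period 1) before ML(period 8); Algebra(period 2) before Systems(period 3); Econ(period 1) before Algebra(period 2); Graphics(period 1) != Networks(period 2); Compilers(period 2) != Topology(period 1); ML(period 8) != Algebra(period 2); Algorithms=period 3 in [period 3,period 4]; ML=period 8 in [period 8,period 8].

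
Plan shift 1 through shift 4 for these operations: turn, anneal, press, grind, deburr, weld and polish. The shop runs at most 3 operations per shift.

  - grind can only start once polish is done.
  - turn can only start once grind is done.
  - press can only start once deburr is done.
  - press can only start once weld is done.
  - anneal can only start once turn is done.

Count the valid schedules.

14

Splitting on press: it can be shift 2 (1), shift 3 (4), shift 4 (9). Listing each branch's schedules as (turn, anneal, grind, deburr, weld, polish) by shift number:
press=shift 2: (3,4,2,1,1,1) — 1.
press=shift 3: (3,4,2,1,1,1) (3,4,2,1,2,1) (3,4,2,2,1,1) (3,4,2,2,2,1) — 4.
press=shift 4: (3,4,2,1,1,1) (3,4,2,1,2,1) (3,4,2,1,3,1) (3,4,2,2,1,1) (3,4,2,2,2,1) (3,4,2,2,3,1) (3,4,2,3,1,1) (3,4,2,3,2,1) (3,4,2,3,3,1) — 9.
Summing: 1 + 4 + 9 = 14.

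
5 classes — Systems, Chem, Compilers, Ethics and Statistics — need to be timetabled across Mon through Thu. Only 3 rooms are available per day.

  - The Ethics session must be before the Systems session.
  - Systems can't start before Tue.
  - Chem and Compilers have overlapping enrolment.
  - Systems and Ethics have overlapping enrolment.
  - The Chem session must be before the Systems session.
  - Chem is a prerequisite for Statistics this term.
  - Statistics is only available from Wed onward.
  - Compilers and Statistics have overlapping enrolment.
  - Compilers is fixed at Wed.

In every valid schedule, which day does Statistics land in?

Thu

Statistics's window is Wed–Thu.
Compilers is fixed at Wed, and Statistics can't share a day with Compilers.
So Statistics must be Thu.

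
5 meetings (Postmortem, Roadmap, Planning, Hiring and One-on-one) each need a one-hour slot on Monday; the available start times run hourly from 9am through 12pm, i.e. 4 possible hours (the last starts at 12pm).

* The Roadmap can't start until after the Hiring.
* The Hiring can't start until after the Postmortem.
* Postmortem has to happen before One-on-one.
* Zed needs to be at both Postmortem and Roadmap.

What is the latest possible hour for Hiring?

11am

Precedence pushes Hiring to at least 10am; downstream work caps Hiring at 11am.
Hiring at 11am is achievable: Planning -> 9am, Postmortem -> 9am, Roadmap -> 12pm, Hiring -> 11am, One-on-one -> 10am.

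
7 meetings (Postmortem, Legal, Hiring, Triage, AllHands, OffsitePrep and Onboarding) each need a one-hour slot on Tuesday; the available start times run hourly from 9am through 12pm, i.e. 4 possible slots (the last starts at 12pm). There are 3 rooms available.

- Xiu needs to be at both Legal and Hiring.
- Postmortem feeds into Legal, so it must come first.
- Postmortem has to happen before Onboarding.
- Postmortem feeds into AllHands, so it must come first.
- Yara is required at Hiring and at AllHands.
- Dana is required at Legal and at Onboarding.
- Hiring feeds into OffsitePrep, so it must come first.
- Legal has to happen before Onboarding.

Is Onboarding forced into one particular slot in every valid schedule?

No

Onboarding can be 11am (e.g. AllHands in 10am; Hiring in 9am; Triage in 9am; Postmortem in 9am; Legal in 10am; OffsitePrep in 10am; Onboarding in 11am) or 12pm (e.g. Onboarding=12pm, Hiring=9am, Postmortem=9am, OffsitePrep=10am, Triage=9am, AllHands=10am, Legal=10am).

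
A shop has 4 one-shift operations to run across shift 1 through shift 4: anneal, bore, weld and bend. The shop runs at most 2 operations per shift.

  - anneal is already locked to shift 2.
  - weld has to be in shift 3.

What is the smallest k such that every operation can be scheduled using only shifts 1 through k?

With at most 2 per shift and 4 operations, at least 2 shifts are needed.
weld can't be placed before shift 3, so the schedule must run through at least shift 3.
3 works (last occupied shift: shift 3): for example weld in shift 3, anneal in shift 2, bend in shift 1, bore in shift 1.

3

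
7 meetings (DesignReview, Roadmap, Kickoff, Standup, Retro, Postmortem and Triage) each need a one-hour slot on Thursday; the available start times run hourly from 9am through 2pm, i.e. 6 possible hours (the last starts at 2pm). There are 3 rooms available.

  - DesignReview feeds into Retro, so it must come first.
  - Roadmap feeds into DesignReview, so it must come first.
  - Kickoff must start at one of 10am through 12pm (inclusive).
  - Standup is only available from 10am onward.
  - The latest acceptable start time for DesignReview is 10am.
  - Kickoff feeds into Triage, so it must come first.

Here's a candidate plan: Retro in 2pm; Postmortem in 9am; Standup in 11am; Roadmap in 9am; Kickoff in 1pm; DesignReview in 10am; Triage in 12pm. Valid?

Invalid. Kickoff feeds into Triage, so it must come first.

The latest acceptable start time for DesignReview is 10am — holds.
Kickoff feeds into Triage, so it must come first — violated.
DesignReview feeds into Retro, so it must come first — holds.
Standup is only available from 10am onward — holds.
Roadmap feeds into DesignReview, so it must come first — holds.
There are 3 rooms available — holds.
Kickoff must start at one of 10am through 12pm (inclusive) — violated.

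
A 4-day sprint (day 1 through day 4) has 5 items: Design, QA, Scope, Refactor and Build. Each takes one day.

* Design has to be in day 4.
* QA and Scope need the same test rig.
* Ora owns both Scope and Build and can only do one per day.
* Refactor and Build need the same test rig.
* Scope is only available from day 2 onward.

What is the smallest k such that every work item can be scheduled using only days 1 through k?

Design can't be placed before day 4, so the schedule must run through at least day 4.
4 works (last occupied day: day 4): for example Build in day 3, Design in day 4, Refactor in day 1, QA in day 1, Scope in day 2.

4 days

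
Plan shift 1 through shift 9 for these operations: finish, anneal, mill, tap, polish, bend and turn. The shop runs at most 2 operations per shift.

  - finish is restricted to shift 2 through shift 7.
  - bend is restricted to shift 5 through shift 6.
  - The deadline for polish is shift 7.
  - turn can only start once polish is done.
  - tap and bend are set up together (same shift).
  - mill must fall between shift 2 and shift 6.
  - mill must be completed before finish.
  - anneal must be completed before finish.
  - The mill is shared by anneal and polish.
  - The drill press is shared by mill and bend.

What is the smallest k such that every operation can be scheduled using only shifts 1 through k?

The precedence chain requires at least 2 distinct shifts.
With at most 2 per shift and 7 operations, at least 4 shifts are needed.
bend can't be placed before shift 5, so the schedule must run through at least shift 5.
5 works (last occupied shift: shift 5): for example tap -> shift 5, finish -> shift 3, turn -> shift 3, mill -> shift 2, bend -> shift 5, anneal -> shift 1, polish -> shift 2.

5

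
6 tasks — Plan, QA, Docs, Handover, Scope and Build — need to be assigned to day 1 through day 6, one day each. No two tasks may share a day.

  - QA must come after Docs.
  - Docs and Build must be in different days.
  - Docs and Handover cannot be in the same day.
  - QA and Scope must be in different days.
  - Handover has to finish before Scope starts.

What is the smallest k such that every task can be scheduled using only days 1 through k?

6 days

The precedence chain requires at least 2 distinct days.
With at most 1 per day and 6 tasks, at least 6 days are needed.
6 works (last occupied day: day 6): for example Plan -> day 5; Build -> day 6; Handover -> day 3; Docs -> day 1; Scope -> day 4; QA -> day 2.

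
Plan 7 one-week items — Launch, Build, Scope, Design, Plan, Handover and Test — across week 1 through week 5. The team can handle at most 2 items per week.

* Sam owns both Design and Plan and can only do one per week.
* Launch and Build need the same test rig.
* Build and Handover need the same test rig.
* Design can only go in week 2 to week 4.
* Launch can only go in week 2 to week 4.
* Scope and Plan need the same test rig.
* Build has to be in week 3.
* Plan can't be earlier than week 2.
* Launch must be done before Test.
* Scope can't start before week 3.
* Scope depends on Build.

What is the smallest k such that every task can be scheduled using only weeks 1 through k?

4

The precedence chain requires at least 2 distinct weeks.
With at most 2 per week and 7 tasks, at least 4 weeks are needed.
Propagating the time windows through the other constraints, Scope can't land before week 4, so the schedule must run through at least week 4.
4 works (last occupied week: week 4): for example Build=week 3; Design=week 2; Test=week 4; Handover=week 1; Launch=week 2; Scope=week 4; Plan=week 3.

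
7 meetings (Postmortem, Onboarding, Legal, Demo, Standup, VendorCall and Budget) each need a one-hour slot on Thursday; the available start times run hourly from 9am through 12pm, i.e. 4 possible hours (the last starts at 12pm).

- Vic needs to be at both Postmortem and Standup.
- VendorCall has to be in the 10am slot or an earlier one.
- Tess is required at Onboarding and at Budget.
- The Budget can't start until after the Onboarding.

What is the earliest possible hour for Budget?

10am

Precedence pushes Budget to at least 10am.
Budget at 10am is achievable: Onboarding in 9am; Postmortem in 9am; Standup in 10am; Budget in 10am; Demo in 9am; Legal in 9am; VendorCall in 9am.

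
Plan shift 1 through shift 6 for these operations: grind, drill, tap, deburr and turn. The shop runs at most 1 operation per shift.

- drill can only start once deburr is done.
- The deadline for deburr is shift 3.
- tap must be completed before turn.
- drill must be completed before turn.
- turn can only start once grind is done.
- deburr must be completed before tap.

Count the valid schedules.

Splitting on grind: it can be shift 1 (10), shift 2 (10), shift 3 (10), shift 4 (10), shift 5 (8). Listing each branch's schedules as (drill, tap, deburr, turn) by shift number:
grind=shift 1: (3,4,2,5) (3,4,2,6) (3,5,2,6) (4,3,2,5) (4,3,2,6) (4,5,2,6) (4,5,3,6) (5,3,2,6) (5,4,2,6) (5,4,3,6) — 10.
grind=shift 2: (3,4,1,5) (3,4,1,6) (3,5,1,6) (4,3,1,5) (4,3,1,6) (4,5,1,6) (4,5,3,6) (5,3,1,6) (5,4,1,6) (5,4,3,6) — 10.
grind=shift 3: (2,4,1,5) (2,4,1,6) (2,5,1,6) (4,2,1,5) (4,2,1,6) (4,5,1,6) (4,5,2,6) (5,2,1,6) (5,4,1,6) (5,4,2,6) — 10.
grind=shift 4: (2,3,1,5) (2,3,1,6) (2,5,1,6) (3,2,1,5) (3,2,1,6) (3,5,1,6) (3,5,2,6) (5,2,1,6) (5,3,1,6) (5,3,2,6) — 10.
grind=shift 5: (2,3,1,6) (2,4,1,6) (3,2,1,6) (3,4,1,6) (3,4,2,6) (4,2,1,6) (4,3,1,6) (4,3,2,6) — 8.
Summing: 10 + 10 + 10 + 10 + 8 = 48.

48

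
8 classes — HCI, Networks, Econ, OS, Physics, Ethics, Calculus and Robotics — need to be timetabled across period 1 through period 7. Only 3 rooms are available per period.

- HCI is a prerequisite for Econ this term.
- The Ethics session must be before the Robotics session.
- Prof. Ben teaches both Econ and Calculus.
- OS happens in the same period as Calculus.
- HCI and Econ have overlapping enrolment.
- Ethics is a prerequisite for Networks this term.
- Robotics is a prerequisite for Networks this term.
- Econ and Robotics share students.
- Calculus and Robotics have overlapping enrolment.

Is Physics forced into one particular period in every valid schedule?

No

Physics can be period 1 (e.g. Physics -> period 1, Calculus -> period 4, Networks -> period 3, Ethics -> period 1, OS -> period 4, HCI -> period 1, Robotics -> period 2, Econ -> period 3) or period 2 (e.g. Networks -> period 3, Robotics -> period 2, Ethics -> period 1, OS -> period 4, HCI -> period 1, Physics -> period 2, Econ -> period 3, Calculus -> period 4).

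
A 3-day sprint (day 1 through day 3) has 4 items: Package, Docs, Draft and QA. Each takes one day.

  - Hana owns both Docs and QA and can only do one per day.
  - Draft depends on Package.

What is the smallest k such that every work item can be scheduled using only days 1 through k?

The precedence chain requires at least 2 distinct days.
2 works (last occupied day: day 2): for example Package in day 1; Draft in day 2; Docs in day 1; QA in day 2.

2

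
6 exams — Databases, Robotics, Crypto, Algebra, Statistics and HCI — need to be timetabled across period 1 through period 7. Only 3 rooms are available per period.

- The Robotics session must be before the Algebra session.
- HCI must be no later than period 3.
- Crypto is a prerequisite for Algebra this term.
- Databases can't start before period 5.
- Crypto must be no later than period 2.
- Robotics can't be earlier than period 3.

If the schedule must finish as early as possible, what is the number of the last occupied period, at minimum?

5

The precedence chain requires at least 2 distinct periods.
With at most 3 per period and 6 exams, at least 2 periods are needed.
Databases can't be placed before period 5, so the schedule must run through at least period 5.
5 works (last occupied period: period 5): for example Statistics -> period 1; Databases -> period 5; Algebra -> period 4; Crypto -> period 1; Robotics -> period 3; HCI -> period 1.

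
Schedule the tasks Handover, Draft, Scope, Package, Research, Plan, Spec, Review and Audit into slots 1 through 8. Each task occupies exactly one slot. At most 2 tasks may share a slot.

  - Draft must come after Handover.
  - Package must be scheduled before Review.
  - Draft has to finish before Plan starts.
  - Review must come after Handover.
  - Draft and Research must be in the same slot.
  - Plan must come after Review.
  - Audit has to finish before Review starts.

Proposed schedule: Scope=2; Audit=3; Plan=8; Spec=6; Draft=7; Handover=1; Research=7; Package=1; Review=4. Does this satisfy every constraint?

Valid

Plan must come after Review — holds.
Audit has to finish before Review starts — holds.
Package must be scheduled before Review — holds.
Draft and Research must be in the same slot — holds.
Review must come after Handover — holds.
Draft must come after Handover — holds.
Draft has to finish before Plan starts — holds.
At most 2 tasks may share a slot — holds.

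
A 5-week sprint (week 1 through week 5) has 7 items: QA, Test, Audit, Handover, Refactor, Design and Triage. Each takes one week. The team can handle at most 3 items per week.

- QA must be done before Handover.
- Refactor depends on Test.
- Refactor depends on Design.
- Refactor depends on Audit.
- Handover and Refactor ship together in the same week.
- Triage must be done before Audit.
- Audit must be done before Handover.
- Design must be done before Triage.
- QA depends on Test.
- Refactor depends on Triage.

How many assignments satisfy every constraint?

27

Splitting on QA: it can be week 2 (5), week 3 (10), week 4 (12). Listing each branch's schedules as (Test, Audit, Handover, Refactor, Design, Triage) by week number:
QA=week 2: (1,3,4,4,1,2) (1,3,5,5,1,2) (1,4,5,5,1,2) (1,4,5,5,1,3) (1,4,5,5,2,3) — 5.
QA=week 3: (1,3,4,4,1,2) (1,3,5,5,1,2) (1,4,5,5,1,2) (1,4,5,5,1,3) (1,4,5,5,2,3) (2,3,4,4,1,2) (2,3,5,5,1,2) (2,4,5,5,1,2) (2,4,5,5,1,3) (2,4,5,5,2,3) — 10.
QA=week 4: (1,3,5,5,1,2) (1,4,5,5,1,2) (1,4,5,5,1,3) (1,4,5,5,2,3) (2,3,5,5,1,2) (2,4,5,5,1,2) (2,4,5,5,1,3) (2,4,5,5,2,3) (3,3,5,5,1,2) (3,4,5,5,1,2) (3,4,5,5,1,3) (3,4,5,5,2,3) — 12.
Summing: 5 + 10 + 12 = 27.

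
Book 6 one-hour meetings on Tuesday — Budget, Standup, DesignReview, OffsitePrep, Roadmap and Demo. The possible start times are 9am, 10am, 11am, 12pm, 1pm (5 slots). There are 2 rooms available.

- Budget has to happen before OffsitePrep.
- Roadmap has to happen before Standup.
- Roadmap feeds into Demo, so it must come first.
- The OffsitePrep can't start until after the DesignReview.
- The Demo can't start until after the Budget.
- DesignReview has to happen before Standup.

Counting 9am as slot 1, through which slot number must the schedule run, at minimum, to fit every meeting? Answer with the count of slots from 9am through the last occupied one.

The precedence chain requires at least 2 distinct slots.
With at most 2 per slot and 6 meetings, at least 3 slots are needed.
3 works (last occupied slot: 11am): for example OffsitePrep in 10am, Budget in 9am, Roadmap in 10am, Standup in 11am, DesignReview in 9am, Demo in 11am.

3 slots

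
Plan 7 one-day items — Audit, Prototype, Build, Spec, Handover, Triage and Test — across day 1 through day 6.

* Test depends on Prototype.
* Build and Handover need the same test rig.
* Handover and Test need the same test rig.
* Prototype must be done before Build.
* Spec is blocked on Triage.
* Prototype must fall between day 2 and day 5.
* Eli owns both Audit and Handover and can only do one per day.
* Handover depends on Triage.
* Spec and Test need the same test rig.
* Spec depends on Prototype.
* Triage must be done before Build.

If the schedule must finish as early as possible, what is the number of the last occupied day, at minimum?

4

The precedence chain requires at least 2 distinct days.
Propagating the time windows through the other constraints, Build can't land before day 3, so the schedule must run through at least day 3.
Could 3 days be enough, i.e. nothing placed later than day 3? No: Prototype's window within 3 days is {day 2, day 3}; Build must come after Prototype (at day 2 or later) → {day 3}; Prototype must come before Build (at day 3 or earlier) → {day 2}; Test must come after Prototype (at day 2 or later) → {day 3}; Spec must come after Prototype (at day 2 or later) → {day 3}; Test can't share with Spec (day 3) → nothing is left.
So 3 days is not enough.
4 works (last occupied day: day 4): for example Spec -> day 3, Handover -> day 2, Audit -> day 1, Build -> day 3, Test -> day 4, Triage -> day 1, Prototype -> day 2.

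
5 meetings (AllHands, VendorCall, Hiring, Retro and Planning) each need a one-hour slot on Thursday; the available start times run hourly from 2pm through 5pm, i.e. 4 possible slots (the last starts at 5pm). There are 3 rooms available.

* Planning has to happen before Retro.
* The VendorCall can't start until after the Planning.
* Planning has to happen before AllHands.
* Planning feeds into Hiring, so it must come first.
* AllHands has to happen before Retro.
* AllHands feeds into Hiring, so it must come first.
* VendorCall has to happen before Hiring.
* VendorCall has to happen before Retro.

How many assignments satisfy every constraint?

Splitting on AllHands: it can be 3pm (5), 4pm (3). Listing each branch's schedules as (VendorCall, Hiring, Retro, Planning):
AllHands=3pm: (3pm,4pm,4pm,2pm) (3pm,4pm,5pm,2pm) (3pm,5pm,4pm,2pm) (3pm,5pm,5pm,2pm) (4pm,5pm,5pm,2pm) — 5.
AllHands=4pm: (3pm,5pm,5pm,2pm) (4pm,5pm,5pm,2pm) (4pm,5pm,5pm,3pm) — 3.
Summing: 5 + 3 = 8.

8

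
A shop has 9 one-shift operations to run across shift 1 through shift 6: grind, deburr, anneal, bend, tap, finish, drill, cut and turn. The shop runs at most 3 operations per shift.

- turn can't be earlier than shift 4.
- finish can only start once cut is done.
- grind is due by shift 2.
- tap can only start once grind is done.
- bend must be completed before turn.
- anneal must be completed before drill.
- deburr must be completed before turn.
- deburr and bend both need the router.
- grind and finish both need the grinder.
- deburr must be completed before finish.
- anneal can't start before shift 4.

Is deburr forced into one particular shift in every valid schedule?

No

deburr can be shift 1 (e.g. finish in shift 2, turn in shift 4, anneal in shift 4, tap in shift 2, grind in shift 1, drill in shift 5, cut in shift 1, deburr in shift 1, bend in shift 2) or shift 2 (e.g. cut=shift 1; anneal=shift 4; tap=shift 2; bend=shift 1; finish=shift 3; turn=shift 4; drill=shift 5; grind=shift 1; deburr=shift 2).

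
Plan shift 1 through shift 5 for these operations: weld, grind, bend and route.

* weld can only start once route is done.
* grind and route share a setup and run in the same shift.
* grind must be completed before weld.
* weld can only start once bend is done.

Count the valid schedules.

Splitting on weld: it can be shift 2 (1), shift 3 (4), shift 4 (9), shift 5 (16). Listing each branch's schedules as (grind, bend, route) by shift number:
weld=shift 2: (1,1,1) — 1.
weld=shift 3: (1,1,1) (1,2,1) (2,1,2) (2,2,2) — 4.
weld=shift 4: (1,1,1) (1,2,1) (1,3,1) (2,1,2) (2,2,2) (2,3,2) (3,1,3) (3,2,3) (3,3,3) — 9.
weld=shift 5: (1,1,1) (1,2,1) (1,3,1) (1,4,1) (2,1,2) (2,2,2) (2,3,2) (2,4,2) (3,1,3) (3,2,3) (3,3,3) (3,4,3) (4,1,4) (4,2,4) (4,3,4) (4,4,4) — 16.
Summing: 1 + 4 + 9 + 16 = 30.

30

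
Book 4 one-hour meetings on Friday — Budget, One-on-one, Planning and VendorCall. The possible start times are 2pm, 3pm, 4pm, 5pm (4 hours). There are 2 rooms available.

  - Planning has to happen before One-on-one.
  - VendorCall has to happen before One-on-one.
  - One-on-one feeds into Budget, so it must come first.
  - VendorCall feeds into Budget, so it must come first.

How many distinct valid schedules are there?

6

Splitting on Budget: it can be 4pm (1), 5pm (5). Listing each branch's schedules as (One-on-one, Planning, VendorCall):
Budget=4pm: (3pm,2pm,2pm) — 1.
Budget=5pm: (3pm,2pm,2pm) (4pm,2pm,2pm) (4pm,2pm,3pm) (4pm,3pm,2pm) (4pm,3pm,3pm) — 5.
Summing: 1 + 5 = 6.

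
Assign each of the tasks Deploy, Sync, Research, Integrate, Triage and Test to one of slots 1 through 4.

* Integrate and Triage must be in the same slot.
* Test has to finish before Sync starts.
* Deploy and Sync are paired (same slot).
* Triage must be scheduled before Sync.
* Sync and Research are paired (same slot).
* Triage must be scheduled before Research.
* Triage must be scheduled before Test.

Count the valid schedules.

4

Enumerating: Triage=1, Sync=3, Deploy=3, Test=2, Research=3, Integrate=1 | Deploy -> 4; Triage -> 1; Test -> 2; Sync -> 4; Research -> 4; Integrate -> 1 | Sync -> 4; Integrate -> 1; Test -> 3; Deploy -> 4; Triage -> 1; Research -> 4 | Sync in 4; Triage in 2; Test in 3; Deploy in 4; Integrate in 2; Research in 4.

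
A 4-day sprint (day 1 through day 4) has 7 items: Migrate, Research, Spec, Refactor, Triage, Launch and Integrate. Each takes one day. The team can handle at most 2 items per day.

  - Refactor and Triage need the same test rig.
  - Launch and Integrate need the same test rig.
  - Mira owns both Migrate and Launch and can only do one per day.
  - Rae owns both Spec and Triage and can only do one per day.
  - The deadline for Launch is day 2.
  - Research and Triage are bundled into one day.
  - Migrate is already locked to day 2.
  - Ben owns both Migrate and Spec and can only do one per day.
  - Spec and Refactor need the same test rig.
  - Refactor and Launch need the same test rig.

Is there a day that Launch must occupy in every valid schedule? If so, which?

day 1

Launch's window is day 1–day 2.
Migrate is fixed at day 2, and Launch can't share a day with Migrate.
So Launch must be day 1.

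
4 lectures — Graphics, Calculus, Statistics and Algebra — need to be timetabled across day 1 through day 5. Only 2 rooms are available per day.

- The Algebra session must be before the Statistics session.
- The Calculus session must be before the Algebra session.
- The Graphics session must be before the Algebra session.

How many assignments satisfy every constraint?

Splitting on Graphics: it can be day 1 (10), day 2 (7), day 3 (3). Listing each branch's schedules as (Calculus, Statistics, Algebra) by day number:
Graphics=day 1: (1,3,2) (1,4,2) (1,4,3) (1,5,2) (1,5,3) (1,5,4) (2,4,3) (2,5,3) (2,5,4) (3,5,4) — 10.
Graphics=day 2: (1,4,3) (1,5,3) (1,5,4) (2,4,3) (2,5,3) (2,5,4) (3,5,4) — 7.
Graphics=day 3: (1,5,4) (2,5,4) (3,5,4) — 3.
Summing: 10 + 7 + 3 = 20.

20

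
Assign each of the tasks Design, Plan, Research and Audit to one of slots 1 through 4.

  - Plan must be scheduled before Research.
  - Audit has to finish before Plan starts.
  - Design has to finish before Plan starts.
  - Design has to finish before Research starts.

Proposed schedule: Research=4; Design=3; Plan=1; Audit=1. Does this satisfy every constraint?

No. Design has to finish before Plan starts is not satisfied.

Audit has to finish before Plan starts — violated.
Design has to finish before Research starts — holds.
Plan must be scheduled before Research — holds.
Design has to finish before Plan starts — violated.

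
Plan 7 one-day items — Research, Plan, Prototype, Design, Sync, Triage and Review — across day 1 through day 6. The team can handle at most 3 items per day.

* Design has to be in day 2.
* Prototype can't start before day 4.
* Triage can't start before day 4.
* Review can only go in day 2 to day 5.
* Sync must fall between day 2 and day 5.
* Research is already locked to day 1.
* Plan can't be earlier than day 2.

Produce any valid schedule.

Research -> day 1; Triage -> day 4; Review -> day 2; Plan -> day 3; Prototype -> day 4; Design -> day 2; Sync -> day 2

Checking: Prototype=day 4 in [day 4,day 6]; Design=day 2 in [day 2,day 2]; Plan=day 3 in [day 2,day 6]; Triage=day 4 in [day 4,day 6]; Review=day 2 in [day 2,day 5]; Sync=day 2 in [day 2,day 5]; Research=day 1 in [day 1,day 1]; max 3 per day (cap 3).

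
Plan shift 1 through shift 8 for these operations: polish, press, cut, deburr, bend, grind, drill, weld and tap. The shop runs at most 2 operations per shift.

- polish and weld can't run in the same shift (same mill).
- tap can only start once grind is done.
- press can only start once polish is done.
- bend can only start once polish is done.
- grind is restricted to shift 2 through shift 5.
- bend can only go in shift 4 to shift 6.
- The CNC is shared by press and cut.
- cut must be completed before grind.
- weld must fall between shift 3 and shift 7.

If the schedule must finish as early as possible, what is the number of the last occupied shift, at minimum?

shift 5

The precedence chain requires at least 3 distinct shifts.
With at most 2 per shift and 9 operations, at least 5 shifts are needed.
bend can't be placed before shift 4, so the schedule must run through at least shift 4.
5 works (last occupied shift: shift 5): for example weld -> shift 3, polish -> shift 1, deburr -> shift 4, press -> shift 2, grind -> shift 2, drill -> shift 5, tap -> shift 3, bend -> shift 4, cut -> shift 1.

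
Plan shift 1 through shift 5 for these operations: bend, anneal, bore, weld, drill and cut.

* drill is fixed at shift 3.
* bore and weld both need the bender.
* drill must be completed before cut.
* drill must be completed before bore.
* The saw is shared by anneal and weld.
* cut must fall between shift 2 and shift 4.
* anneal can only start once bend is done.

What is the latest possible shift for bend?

Downstream work caps bend at shift 4.
bend at shift 4 is achievable: cut=shift 4; bend=shift 4; drill=shift 3; weld=shift 1; anneal=shift 5; bore=shift 4.

shift 4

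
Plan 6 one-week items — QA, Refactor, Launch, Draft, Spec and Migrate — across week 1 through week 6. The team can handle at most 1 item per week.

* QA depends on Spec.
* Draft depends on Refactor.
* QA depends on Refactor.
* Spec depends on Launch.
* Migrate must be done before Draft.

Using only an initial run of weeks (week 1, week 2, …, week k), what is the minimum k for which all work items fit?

The precedence chain requires at least 3 distinct weeks.
With at most 1 per week and 6 work items, at least 6 weeks are needed.
6 works (last occupied week: week 6): for example Launch -> week 2, QA -> week 4, Draft -> week 6, Spec -> week 3, Refactor -> week 1, Migrate -> week 5.

6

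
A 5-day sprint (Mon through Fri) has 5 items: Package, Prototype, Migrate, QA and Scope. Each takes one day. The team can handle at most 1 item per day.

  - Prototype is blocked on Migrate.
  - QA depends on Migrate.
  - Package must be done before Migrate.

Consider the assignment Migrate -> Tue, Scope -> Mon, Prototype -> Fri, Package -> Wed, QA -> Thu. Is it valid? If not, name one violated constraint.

No — it violates: Package must be done before Migrate

Package must be done before Migrate — violated.
Prototype is blocked on Migrate — holds.
The team can handle at most 1 item per day — holds.
QA depends on Migrate — holds.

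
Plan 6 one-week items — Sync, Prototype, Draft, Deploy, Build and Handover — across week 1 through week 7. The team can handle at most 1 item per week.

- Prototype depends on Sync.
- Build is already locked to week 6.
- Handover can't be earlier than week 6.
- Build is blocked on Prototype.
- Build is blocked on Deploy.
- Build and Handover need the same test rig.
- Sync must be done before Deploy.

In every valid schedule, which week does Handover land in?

Handover's window is week 6–week 7.
Build is fixed at week 6, and Handover can't share a week with Build.
So Handover must be week 7.

week 7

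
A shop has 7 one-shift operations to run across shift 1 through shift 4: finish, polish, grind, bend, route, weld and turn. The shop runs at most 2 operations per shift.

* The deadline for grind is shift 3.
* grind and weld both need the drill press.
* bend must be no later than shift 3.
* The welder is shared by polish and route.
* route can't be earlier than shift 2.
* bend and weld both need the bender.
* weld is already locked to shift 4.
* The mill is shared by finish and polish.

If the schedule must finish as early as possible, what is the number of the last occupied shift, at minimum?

With at most 2 per shift and 7 operations, at least 4 shifts are needed.
weld can't be placed before shift 4, so the schedule must run through at least shift 4.
4 works (last occupied shift: shift 4): for example polish=shift 3, turn=shift 3, bend=shift 1, grind=shift 1, finish=shift 2, weld=shift 4, route=shift 2.

shift 4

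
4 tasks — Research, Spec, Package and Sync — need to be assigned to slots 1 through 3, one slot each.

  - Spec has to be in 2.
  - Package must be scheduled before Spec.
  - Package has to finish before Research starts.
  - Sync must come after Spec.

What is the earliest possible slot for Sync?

Precedence pushes Sync to at least 3.
Sync at 3 is achievable: Package in 1, Sync in 3, Research in 2, Spec in 2.

3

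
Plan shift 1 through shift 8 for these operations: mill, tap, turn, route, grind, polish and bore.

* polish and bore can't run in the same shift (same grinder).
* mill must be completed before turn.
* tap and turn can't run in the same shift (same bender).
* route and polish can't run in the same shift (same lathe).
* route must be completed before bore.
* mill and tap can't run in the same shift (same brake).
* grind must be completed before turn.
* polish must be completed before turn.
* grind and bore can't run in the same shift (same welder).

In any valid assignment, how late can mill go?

shift 7

Downstream work caps mill at shift 7.
mill at shift 7 is achievable: tap -> shift 1, bore -> shift 3, mill -> shift 7, grind -> shift 1, turn -> shift 8, route -> shift 1, polish -> shift 2.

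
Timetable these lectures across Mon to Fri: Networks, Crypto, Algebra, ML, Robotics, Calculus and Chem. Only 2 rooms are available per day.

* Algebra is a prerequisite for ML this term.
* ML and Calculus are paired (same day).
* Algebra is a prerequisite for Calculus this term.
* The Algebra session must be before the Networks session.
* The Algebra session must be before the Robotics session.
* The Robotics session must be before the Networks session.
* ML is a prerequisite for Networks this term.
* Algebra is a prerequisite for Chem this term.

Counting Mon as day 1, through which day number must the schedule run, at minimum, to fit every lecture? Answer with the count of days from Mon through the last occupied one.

4

The precedence chain requires at least 3 distinct days.
With at most 2 per day and 7 lectures, at least 4 days are needed.
4 works (last occupied day: Thu): for example Networks=Thu, Robotics=Wed, Algebra=Mon, Crypto=Mon, Chem=Wed, ML=Tue, Calculus=Tue.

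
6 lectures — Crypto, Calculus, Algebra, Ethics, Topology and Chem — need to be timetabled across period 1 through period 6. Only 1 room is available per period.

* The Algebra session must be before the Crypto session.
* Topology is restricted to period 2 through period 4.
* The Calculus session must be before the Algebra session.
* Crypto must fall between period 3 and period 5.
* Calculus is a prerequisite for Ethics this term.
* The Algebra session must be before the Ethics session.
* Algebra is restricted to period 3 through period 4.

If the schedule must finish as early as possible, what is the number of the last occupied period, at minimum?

The precedence chain requires at least 3 distinct periods.
With at most 1 per period and 6 lectures, at least 6 periods are needed.
Propagating the time windows through the other constraints, Crypto can't land before period 4, so the schedule must run through at least period 4.
6 works (last occupied period: period 6): for example Calculus=period 1; Ethics=period 5; Crypto=period 4; Topology=period 2; Chem=period 6; Algebra=period 3.

6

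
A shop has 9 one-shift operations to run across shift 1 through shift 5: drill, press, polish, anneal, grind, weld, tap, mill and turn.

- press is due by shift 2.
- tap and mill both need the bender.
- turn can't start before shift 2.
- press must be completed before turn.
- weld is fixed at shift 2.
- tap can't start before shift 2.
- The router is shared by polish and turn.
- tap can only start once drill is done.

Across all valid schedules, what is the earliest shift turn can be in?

Turn is available from shift 2.
turn at shift 2 is achievable: polish -> shift 1, drill -> shift 1, mill -> shift 1, turn -> shift 2, tap -> shift 2, grind -> shift 1, press -> shift 1, weld -> shift 2, anneal -> shift 1.

shift 2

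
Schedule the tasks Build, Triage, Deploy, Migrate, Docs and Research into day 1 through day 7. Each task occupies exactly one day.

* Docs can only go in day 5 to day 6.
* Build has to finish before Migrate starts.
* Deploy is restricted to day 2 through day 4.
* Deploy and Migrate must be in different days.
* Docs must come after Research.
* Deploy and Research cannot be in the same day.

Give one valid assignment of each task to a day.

Migrate in day 3; Triage in day 1; Deploy in day 2; Research in day 1; Build in day 1; Docs in day 5

Checking: Build(day 1) before Migrate(day 3); Research(day 1) before Docs(day 5); Deploy(day 2) != Research(day 1); Deploy(day 2) != Migrate(day 3); Deploy=day 2 in [day 2,day 4]; Docs=day 5 in [day 5,day 6].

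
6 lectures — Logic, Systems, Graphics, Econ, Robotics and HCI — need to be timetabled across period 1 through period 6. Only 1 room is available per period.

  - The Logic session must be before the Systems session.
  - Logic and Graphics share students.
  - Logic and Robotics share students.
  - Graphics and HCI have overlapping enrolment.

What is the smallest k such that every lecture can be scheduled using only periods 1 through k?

6

The precedence chain requires at least 2 distinct periods.
With at most 1 per period and 6 lectures, at least 6 periods are needed.
6 works (last occupied period: period 6): for example Econ in period 4, Robotics in period 5, Systems in period 2, HCI in period 6, Graphics in period 3, Logic in period 1.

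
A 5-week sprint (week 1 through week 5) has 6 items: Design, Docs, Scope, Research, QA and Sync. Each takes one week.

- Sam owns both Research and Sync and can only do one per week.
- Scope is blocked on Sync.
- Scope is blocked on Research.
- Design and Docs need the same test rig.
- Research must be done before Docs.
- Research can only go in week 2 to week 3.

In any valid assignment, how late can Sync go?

week 4

Downstream work caps Sync at week 4.
Sync at week 4 is achievable: Docs=week 3, Sync=week 4, QA=week 1, Design=week 1, Research=week 2, Scope=week 5.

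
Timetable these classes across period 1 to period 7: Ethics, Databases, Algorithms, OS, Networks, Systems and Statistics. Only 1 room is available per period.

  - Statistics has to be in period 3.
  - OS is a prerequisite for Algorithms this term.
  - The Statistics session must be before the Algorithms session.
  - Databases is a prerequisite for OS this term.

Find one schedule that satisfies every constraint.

OS -> period 2; Statistics -> period 3; Algorithms -> period 4; Systems -> period 7; Networks -> period 6; Ethics -> period 5; Databases -> period 1

Checking: Databases(period 1) before OS(period 2); OS(period 2) before Algorithms(period 4); Statistics(period 3) before Algorithms(period 4); Statistics=period 3 in [period 3,period 3]; max 1 per period (cap 1).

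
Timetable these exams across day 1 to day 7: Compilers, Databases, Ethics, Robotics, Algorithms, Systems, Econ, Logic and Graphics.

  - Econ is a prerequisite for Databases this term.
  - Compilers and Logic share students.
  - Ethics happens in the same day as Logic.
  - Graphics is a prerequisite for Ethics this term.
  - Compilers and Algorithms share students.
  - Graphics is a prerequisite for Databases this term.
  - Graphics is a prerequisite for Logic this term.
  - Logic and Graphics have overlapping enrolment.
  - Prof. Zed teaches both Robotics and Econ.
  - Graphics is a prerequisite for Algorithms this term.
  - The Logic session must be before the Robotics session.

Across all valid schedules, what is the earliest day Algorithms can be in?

day 2

Precedence pushes Algorithms to at least day 2.
Algorithms at day 2 is achievable: Databases -> day 2, Systems -> day 1, Logic -> day 2, Econ -> day 1, Graphics -> day 1, Robotics -> day 3, Algorithms -> day 2, Ethics -> day 2, Compilers -> day 1.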